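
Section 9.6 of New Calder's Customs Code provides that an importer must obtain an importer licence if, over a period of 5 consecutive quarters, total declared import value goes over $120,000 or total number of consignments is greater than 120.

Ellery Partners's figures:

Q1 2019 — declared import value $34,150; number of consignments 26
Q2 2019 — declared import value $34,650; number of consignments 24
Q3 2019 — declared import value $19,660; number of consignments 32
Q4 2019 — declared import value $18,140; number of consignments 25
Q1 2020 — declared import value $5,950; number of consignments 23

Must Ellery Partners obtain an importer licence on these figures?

Yes

Total declared import value: $34,150 + $34,650 + $19,660 + $18,140 + $5,950 = $112,550 (≤ $120,000).
Total number of consignments: 26 + 24 + 32 + 25 + 23 = 130 (> 120).
The test is 'or': at least one threshold is exceeded.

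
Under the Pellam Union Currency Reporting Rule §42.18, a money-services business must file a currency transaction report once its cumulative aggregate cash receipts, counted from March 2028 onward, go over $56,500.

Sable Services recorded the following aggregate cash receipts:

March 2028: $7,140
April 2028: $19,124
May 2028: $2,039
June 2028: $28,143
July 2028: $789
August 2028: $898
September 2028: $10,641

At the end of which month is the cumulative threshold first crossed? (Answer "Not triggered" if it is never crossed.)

Through March 2028: $7,140
Through April 2028: $26,264
Through May 2028: $28,303
Through June 2028: $56,446
Through July 2028: $57,235 ← exceeds threshold

July 2028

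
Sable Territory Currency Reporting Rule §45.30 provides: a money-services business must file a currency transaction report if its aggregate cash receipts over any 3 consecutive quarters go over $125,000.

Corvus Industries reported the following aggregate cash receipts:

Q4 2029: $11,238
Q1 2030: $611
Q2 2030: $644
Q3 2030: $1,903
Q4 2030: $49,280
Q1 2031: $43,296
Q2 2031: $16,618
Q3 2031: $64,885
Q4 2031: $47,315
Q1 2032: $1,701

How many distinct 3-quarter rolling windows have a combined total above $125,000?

1

Q4 2029–Q2 2030: $11,238 + $611 + $644 = $12,493 (under)
Q1 2030–Q3 2030: $611 + $644 + $1,903 = $3,158 (under)
Q2 2030–Q4 2030: $644 + $1,903 + $49,280 = $51,827 (under)
Q3 2030–Q1 2031: $1,903 + $49,280 + $43,296 = $94,479 (under)
Q4 2030–Q2 2031: $49,280 + $43,296 + $16,618 = $109,194 (under)
Q1 2031–Q3 2031: $43,296 + $16,618 + $64,885 = $124,799 (under)
Q2 2031–Q4 2031: $16,618 + $64,885 + $47,315 = $128,818 (over)
Q3 2031–Q1 2032: $64,885 + $47,315 + $1,701 = $113,901 (under)
1 window exceeds the threshold.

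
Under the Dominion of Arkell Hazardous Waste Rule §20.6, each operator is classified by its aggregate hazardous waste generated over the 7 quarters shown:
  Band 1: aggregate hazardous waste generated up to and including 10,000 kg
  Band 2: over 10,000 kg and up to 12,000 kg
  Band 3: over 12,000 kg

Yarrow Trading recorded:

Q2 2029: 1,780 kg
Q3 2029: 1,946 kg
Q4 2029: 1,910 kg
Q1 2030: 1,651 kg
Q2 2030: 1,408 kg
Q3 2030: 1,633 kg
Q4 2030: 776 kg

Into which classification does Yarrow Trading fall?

Aggregate hazardous waste generated: 1,780 kg + 1,946 kg + 1,910 kg + 1,651 kg + 1,408 kg + 1,633 kg + 776 kg = 11,104 kg.
10,000 kg < 11,104 kg ≤ 12,000 kg, so Band 2 applies.

Band 2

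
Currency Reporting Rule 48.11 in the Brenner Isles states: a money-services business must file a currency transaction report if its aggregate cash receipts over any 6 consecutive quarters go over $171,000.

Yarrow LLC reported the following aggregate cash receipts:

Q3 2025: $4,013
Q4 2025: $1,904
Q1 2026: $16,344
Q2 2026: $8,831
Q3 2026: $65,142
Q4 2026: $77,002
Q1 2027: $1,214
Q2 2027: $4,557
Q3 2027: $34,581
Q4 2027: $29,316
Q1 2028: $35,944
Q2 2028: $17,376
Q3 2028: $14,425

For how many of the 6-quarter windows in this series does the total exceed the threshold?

5

Q3 2025–Q4 2026: $4,013 + $1,904 + $16,344 + $8,831 + $65,142 + $77,002 = $173,236 (over)
Q4 2025–Q1 2027: $1,904 + $16,344 + $8,831 + $65,142 + $77,002 + $1,214 = $170,437 (under)
Q1 2026–Q2 2027: $16,344 + $8,831 + $65,142 + $77,002 + $1,214 + $4,557 = $173,090 (over)
Q2 2026–Q3 2027: $8,831 + $65,142 + $77,002 + $1,214 + $4,557 + $34,581 = $191,327 (over)
Q3 2026–Q4 2027: $65,142 + $77,002 + $1,214 + $4,557 + $34,581 + $29,316 = $211,812 (over)
Q4 2026–Q1 2028: $77,002 + $1,214 + $4,557 + $34,581 + $29,316 + $35,944 = $182,614 (over)
Q1 2027–Q2 2028: $1,214 + $4,557 + $34,581 + $29,316 + $35,944 + $17,376 = $122,988 (under)
Q2 2027–Q3 2028: $4,557 + $34,581 + $29,316 + $35,944 + $17,376 + $14,425 = $136,199 (under)
5 windows exceed the threshold.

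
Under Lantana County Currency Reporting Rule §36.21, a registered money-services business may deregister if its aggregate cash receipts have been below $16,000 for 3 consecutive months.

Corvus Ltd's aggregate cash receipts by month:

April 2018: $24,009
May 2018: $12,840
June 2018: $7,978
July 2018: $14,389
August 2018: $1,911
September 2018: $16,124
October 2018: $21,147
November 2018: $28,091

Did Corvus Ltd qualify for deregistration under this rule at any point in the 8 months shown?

Months below $16,000: May 2018, June 2018, July 2018, August 2018.
Longest run of consecutive months below the threshold: 4.
4 ≥ 3, so Corvus Ltd became eligible.

Yes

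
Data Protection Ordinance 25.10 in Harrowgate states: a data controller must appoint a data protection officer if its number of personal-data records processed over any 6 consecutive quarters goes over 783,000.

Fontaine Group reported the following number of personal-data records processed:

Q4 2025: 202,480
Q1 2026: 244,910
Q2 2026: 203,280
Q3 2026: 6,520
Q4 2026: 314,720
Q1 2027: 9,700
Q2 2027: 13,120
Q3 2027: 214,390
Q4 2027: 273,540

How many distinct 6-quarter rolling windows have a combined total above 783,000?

3

Q4 2025–Q1 2027: 202,480 + 244,910 + 203,280 + 6,520 + 314,720 + 9,700 = 981,610 (over)
Q1 2026–Q2 2027: 244,910 + 203,280 + 6,520 + 314,720 + 9,700 + 13,120 = 792,250 (over)
Q2 2026–Q3 2027: 203,280 + 6,520 + 314,720 + 9,700 + 13,120 + 214,390 = 761,730 (under)
Q3 2026–Q4 2027: 6,520 + 314,720 + 9,700 + 13,120 + 214,390 + 273,540 = 831,990 (over)
3 windows exceed the threshold.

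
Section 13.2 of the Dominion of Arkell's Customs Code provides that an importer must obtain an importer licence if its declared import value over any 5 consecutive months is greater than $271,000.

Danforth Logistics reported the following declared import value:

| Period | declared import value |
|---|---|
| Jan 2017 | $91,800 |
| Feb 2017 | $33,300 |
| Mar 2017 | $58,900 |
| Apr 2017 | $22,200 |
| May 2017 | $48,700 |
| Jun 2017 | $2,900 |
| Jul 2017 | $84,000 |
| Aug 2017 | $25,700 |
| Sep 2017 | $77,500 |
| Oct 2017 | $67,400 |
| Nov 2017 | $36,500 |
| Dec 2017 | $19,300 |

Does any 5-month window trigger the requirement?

Jan 2017–May 2017: $91,800 + $33,300 + $58,900 + $22,200 + $48,700 = $254,900 (under)
Feb 2017–Jun 2017: $33,300 + $58,900 + $22,200 + $48,700 + $2,900 = $166,000 (under)
Mar 2017–Jul 2017: $58,900 + $22,200 + $48,700 + $2,900 + $84,000 = $216,700 (under)
Apr 2017–Aug 2017: $22,200 + $48,700 + $2,900 + $84,000 + $25,700 = $183,500 (under)
May 2017–Sep 2017: $48,700 + $2,900 + $84,000 + $25,700 + $77,500 = $238,800 (under)
Jun 2017–Oct 2017: $2,900 + $84,000 + $25,700 + $77,500 + $67,400 = $257,500 (under)
Jul 2017–Nov 2017: $84,000 + $25,700 + $77,500 + $67,400 + $36,500 = $291,100 (over)
Aug 2017–Dec 2017: $25,700 + $77,500 + $67,400 + $36,500 + $19,300 = $226,400 (under)
At least one window exceeds $271,000.

Yes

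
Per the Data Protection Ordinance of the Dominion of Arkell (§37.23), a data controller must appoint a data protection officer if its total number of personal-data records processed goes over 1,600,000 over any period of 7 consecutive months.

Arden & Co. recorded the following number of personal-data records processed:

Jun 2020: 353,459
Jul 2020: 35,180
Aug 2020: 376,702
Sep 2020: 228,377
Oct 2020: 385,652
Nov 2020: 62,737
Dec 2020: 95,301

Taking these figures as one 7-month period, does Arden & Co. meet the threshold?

Total number of personal-data records processed: 353,459 + 35,180 + 376,702 + 228,377 + 385,652 + 62,737 + 95,301 = 1,537,408.
1,537,408 ≤ 1,600,000, so the threshold is not exceeded.

No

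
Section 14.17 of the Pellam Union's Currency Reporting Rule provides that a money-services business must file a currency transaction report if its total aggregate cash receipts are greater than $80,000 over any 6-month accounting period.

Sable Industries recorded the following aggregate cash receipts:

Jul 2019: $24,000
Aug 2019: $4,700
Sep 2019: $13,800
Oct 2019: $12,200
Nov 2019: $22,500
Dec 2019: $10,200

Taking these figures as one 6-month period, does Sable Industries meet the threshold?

Yes

Total aggregate cash receipts: $24,000 + $4,700 + $13,800 + $12,200 + $22,500 + $10,200 = $87,400.
$87,400 > $80,000, so the threshold is exceeded.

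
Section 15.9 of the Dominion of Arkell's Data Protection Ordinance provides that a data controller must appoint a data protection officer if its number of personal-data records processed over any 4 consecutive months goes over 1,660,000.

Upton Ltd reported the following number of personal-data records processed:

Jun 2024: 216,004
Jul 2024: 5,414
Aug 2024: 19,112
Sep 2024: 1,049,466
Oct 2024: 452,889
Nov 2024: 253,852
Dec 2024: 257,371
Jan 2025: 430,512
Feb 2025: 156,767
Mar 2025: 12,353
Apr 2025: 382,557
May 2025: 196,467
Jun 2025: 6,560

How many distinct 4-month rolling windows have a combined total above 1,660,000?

2

Jun 2024–Sep 2024: 216,004 + 5,414 + 19,112 + 1,049,466 = 1,289,996 (under)
Jul 2024–Oct 2024: 5,414 + 19,112 + 1,049,466 + 452,889 = 1,526,881 (under)
Aug 2024–Nov 2024: 19,112 + 1,049,466 + 452,889 + 253,852 = 1,775,319 (over)
Sep 2024–Dec 2024: 1,049,466 + 452,889 + 253,852 + 257,371 = 2,013,578 (over)
Oct 2024–Jan 2025: 452,889 + 253,852 + 257,371 + 430,512 = 1,394,624 (under)
Nov 2024–Feb 2025: 253,852 + 257,371 + 430,512 + 156,767 = 1,098,502 (under)
Dec 2024–Mar 2025: 257,371 + 430,512 + 156,767 + 12,353 = 857,003 (under)
Jan 2025–Apr 2025: 430,512 + 156,767 + 12,353 + 382,557 = 982,189 (under)
Feb 2025–May 2025: 156,767 + 12,353 + 382,557 + 196,467 = 748,144 (under)
Mar 2025–Jun 2025: 12,353 + 382,557 + 196,467 + 6,560 = 597,937 (under)
2 windows exceed the threshold.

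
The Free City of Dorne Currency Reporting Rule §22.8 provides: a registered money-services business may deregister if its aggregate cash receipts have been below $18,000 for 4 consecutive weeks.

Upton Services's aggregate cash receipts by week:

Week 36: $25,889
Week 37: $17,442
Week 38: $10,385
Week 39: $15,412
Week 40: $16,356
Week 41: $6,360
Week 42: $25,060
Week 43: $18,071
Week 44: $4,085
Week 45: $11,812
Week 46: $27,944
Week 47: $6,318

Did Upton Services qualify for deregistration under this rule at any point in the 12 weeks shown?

Yes

Weeks below $18,000: Week 37, Week 38, Week 39, Week 40, Week 41, Week 44, Week 45, Week 47.
Longest run of consecutive weeks below the threshold: 5.
5 ≥ 4, so Upton Services became eligible.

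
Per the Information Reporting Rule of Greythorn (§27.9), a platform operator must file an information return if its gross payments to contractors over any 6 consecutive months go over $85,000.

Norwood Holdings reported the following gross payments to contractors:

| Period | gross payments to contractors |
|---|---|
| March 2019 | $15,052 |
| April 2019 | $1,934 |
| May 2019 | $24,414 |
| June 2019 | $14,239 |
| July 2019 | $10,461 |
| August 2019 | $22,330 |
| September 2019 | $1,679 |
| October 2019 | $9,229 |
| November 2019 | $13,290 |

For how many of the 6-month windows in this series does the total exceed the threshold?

1

March 2019–August 2019: $15,052 + $1,934 + $24,414 + $14,239 + $10,461 + $22,330 = $88,430 (over)
April 2019–September 2019: $1,934 + $24,414 + $14,239 + $10,461 + $22,330 + $1,679 = $75,057 (under)
May 2019–October 2019: $24,414 + $14,239 + $10,461 + $22,330 + $1,679 + $9,229 = $82,352 (under)
June 2019–November 2019: $14,239 + $10,461 + $22,330 + $1,679 + $9,229 + $13,290 = $71,228 (under)
1 window exceeds the threshold.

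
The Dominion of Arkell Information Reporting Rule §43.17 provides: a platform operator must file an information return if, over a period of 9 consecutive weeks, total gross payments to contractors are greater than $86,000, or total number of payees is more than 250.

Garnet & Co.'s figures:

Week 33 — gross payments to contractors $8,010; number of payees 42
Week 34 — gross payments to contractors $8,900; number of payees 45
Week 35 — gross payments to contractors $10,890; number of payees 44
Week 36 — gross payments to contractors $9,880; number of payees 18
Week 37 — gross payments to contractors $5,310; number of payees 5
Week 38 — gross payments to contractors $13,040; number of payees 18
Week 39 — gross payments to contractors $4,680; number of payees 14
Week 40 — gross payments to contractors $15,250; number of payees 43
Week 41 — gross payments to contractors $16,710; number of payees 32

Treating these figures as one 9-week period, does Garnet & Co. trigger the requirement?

Total gross payments to contractors: $8,010 + $8,900 + $10,890 + $9,880 + $5,310 + $13,040 + $4,680 + $15,250 + $16,710 = $92,670 (> $86,000).
Total number of payees: 42 + 45 + 44 + 18 + 5 + 18 + 14 + 43 + 32 = 261 (> 250).
The test is 'or': at least one threshold is exceeded.

Yes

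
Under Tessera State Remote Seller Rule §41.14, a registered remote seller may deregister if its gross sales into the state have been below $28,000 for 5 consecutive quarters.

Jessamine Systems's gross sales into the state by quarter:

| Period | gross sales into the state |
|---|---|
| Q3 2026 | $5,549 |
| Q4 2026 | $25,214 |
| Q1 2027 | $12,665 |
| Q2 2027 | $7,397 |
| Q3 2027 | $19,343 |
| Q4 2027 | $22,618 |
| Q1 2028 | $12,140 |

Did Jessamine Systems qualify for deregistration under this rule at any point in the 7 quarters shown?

Yes

Quarters below $28,000: Q3 2026, Q4 2026, Q1 2027, Q2 2027, Q3 2027, Q4 2027, Q1 2028.
Longest run of consecutive quarters below the threshold: 7.
7 ≥ 5, so Jessamine Systems became eligible.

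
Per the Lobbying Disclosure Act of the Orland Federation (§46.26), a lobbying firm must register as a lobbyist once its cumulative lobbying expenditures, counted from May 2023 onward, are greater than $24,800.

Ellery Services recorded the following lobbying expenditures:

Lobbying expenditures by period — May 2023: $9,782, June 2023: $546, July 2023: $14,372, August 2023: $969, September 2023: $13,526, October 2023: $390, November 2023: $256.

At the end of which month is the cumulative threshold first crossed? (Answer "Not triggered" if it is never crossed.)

Through May 2023: $9,782
Through June 2023: $10,328
Through July 2023: $24,700
Through August 2023: $25,669 ← exceeds threshold

August 2023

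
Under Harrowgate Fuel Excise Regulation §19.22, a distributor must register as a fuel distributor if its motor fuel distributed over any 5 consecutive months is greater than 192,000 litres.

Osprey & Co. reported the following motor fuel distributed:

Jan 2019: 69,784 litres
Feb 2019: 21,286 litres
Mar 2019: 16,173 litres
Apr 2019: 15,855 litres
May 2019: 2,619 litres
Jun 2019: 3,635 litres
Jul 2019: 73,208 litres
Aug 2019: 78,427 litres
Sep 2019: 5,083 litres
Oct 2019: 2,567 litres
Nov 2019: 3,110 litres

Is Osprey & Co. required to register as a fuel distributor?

Jan 2019–May 2019: 69,784 litres + 21,286 litres + 16,173 litres + 15,855 litres + 2,619 litres = 125,717 litres (under)
Feb 2019–Jun 2019: 21,286 litres + 16,173 litres + 15,855 litres + 2,619 litres + 3,635 litres = 59,568 litres (under)
Mar 2019–Jul 2019: 16,173 litres + 15,855 litres + 2,619 litres + 3,635 litres + 73,208 litres = 111,490 litres (under)
Apr 2019–Aug 2019: 15,855 litres + 2,619 litres + 3,635 litres + 73,208 litres + 78,427 litres = 173,744 litres (under)
May 2019–Sep 2019: 2,619 litres + 3,635 litres + 73,208 litres + 78,427 litres + 5,083 litres = 162,972 litres (under)
Jun 2019–Oct 2019: 3,635 litres + 73,208 litres + 78,427 litres + 5,083 litres + 2,567 litres = 162,920 litres (under)
Jul 2019–Nov 2019: 73,208 litres + 78,427 litres + 5,083 litres + 2,567 litres + 3,110 litres = 162,395 litres (under)
No window exceeds 192,000 litres.

No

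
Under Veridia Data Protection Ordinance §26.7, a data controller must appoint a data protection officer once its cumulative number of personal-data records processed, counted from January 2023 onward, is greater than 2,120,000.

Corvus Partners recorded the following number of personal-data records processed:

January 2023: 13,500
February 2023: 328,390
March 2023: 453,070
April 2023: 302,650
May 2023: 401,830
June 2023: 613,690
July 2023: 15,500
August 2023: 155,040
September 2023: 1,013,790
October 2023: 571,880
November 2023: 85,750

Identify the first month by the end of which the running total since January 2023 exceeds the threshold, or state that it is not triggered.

July 2023

Through January 2023: 13,500
Through February 2023: 341,890
Through March 2023: 794,960
Through April 2023: 1,097,610
Through May 2023: 1,499,440
Through June 2023: 2,113,130
Through July 2023: 2,128,630 ← exceeds threshold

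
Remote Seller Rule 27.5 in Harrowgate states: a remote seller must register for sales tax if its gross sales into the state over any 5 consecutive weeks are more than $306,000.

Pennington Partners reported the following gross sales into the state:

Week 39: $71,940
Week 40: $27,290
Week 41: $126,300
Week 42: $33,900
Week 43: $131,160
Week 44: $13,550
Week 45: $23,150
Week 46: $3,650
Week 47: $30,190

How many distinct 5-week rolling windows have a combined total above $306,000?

Week 39–Week 43: $71,940 + $27,290 + $126,300 + $33,900 + $131,160 = $390,590 (over)
Week 40–Week 44: $27,290 + $126,300 + $33,900 + $131,160 + $13,550 = $332,200 (over)
Week 41–Week 45: $126,300 + $33,900 + $131,160 + $13,550 + $23,150 = $328,060 (over)
Week 42–Week 46: $33,900 + $131,160 + $13,550 + $23,150 + $3,650 = $205,410 (under)
Week 43–Week 47: $131,160 + $13,550 + $23,150 + $3,650 + $30,190 = $201,700 (under)
3 windows exceed the threshold.

3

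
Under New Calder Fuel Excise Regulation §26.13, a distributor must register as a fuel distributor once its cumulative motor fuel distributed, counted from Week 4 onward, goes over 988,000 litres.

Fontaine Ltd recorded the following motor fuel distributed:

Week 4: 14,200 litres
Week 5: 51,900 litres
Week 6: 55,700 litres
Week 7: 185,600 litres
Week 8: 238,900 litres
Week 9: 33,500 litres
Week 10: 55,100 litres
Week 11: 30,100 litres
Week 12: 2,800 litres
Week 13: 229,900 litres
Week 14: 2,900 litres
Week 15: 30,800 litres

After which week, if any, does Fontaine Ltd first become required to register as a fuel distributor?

Through Week 4: 14,200 litres
Through Week 5: 66,100 litres
Through Week 6: 121,800 litres
Through Week 7: 307,400 litres
Through Week 8: 546,300 litres
Through Week 9: 579,800 litres
Through Week 10: 634,900 litres
Through Week 11: 665,000 litres
Through Week 12: 667,800 litres
Through Week 13: 897,700 litres
Through Week 14: 900,600 litres
Through Week 15: 931,400 litres
Final cumulative total 931,400 litres ≤ 988,000 litres; the threshold is never exceeded.

Not triggered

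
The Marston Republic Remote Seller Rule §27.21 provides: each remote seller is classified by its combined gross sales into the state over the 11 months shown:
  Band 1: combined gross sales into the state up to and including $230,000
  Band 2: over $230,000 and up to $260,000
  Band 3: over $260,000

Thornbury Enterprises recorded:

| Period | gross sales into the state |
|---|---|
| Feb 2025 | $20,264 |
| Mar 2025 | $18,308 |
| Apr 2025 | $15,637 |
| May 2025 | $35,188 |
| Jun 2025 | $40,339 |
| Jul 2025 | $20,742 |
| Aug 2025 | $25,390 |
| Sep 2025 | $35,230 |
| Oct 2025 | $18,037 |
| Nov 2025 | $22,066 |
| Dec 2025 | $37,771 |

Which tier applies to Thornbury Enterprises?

Combined gross sales into the state: $20,264 + $18,308 + $15,637 + $35,188 + $40,339 + $20,742 + $25,390 + $35,230 + $18,037 + $22,066 + $37,771 = $288,972.
$288,972 > $260,000, so Band 3 applies.

Band 3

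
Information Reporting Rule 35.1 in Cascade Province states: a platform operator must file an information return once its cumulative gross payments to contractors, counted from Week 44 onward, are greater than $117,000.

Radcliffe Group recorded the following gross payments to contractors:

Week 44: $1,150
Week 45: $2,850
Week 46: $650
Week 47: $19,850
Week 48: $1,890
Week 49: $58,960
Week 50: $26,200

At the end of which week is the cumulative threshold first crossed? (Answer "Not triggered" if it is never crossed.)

Through Week 44: $1,150
Through Week 45: $4,000
Through Week 46: $4,650
Through Week 47: $24,500
Through Week 48: $26,390
Through Week 49: $85,350
Through Week 50: $111,550
Final cumulative total $111,550 ≤ $117,000; the threshold is never exceeded.

Not triggered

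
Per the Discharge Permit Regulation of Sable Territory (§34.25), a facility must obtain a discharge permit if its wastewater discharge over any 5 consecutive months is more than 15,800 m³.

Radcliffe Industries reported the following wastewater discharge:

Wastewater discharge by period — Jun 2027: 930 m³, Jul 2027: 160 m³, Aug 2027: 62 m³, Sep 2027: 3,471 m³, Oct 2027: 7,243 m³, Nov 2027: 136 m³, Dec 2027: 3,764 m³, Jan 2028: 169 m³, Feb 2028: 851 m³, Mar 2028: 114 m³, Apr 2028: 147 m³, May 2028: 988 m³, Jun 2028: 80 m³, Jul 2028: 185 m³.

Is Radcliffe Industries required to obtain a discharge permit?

Jun 2027–Oct 2027: 930 m³ + 160 m³ + 62 m³ + 3,471 m³ + 7,243 m³ = 11,866 m³ (under)
Jul 2027–Nov 2027: 160 m³ + 62 m³ + 3,471 m³ + 7,243 m³ + 136 m³ = 11,072 m³ (under)
Aug 2027–Dec 2027: 62 m³ + 3,471 m³ + 7,243 m³ + 136 m³ + 3,764 m³ = 14,676 m³ (under)
Sep 2027–Jan 2028: 3,471 m³ + 7,243 m³ + 136 m³ + 3,764 m³ + 169 m³ = 14,783 m³ (under)
Oct 2027–Feb 2028: 7,243 m³ + 136 m³ + 3,764 m³ + 169 m³ + 851 m³ = 12,163 m³ (under)
Nov 2027–Mar 2028: 136 m³ + 3,764 m³ + 169 m³ + 851 m³ + 114 m³ = 5,034 m³ (under)
Dec 2027–Apr 2028: 3,764 m³ + 169 m³ + 851 m³ + 114 m³ + 147 m³ = 5,045 m³ (under)
Jan 2028–May 2028: 169 m³ + 851 m³ + 114 m³ + 147 m³ + 988 m³ = 2,269 m³ (under)
Feb 2028–Jun 2028: 851 m³ + 114 m³ + 147 m³ + 988 m³ + 80 m³ = 2,180 m³ (under)
Mar 2028–Jul 2028: 114 m³ + 147 m³ + 988 m³ + 80 m³ + 185 m³ = 1,514 m³ (under)
No window exceeds 15,800 m³.

No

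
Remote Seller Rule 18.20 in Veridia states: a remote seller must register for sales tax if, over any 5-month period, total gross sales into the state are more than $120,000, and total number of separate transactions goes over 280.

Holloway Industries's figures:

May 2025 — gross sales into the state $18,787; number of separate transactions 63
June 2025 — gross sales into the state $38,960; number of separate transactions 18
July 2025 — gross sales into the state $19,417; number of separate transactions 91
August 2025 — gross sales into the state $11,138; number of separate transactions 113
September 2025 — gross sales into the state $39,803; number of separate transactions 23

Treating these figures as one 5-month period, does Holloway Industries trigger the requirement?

Yes

Total gross sales into the state: $18,787 + $38,960 + $19,417 + $11,138 + $39,803 = $128,105 (> $120,000).
Total number of separate transactions: 63 + 18 + 91 + 113 + 23 = 308 (> 280).
The test is 'and': both thresholds are exceeded.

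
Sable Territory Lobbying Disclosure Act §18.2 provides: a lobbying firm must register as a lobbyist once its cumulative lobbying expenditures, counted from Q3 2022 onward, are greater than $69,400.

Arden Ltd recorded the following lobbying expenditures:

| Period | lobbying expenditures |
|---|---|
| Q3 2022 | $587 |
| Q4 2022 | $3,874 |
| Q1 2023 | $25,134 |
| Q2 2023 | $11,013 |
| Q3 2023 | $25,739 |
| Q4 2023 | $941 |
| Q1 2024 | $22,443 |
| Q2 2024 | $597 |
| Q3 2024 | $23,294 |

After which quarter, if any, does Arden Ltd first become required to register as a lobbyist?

Q1 2024

Through Q3 2022: $587
Through Q4 2022: $4,461
Through Q1 2023: $29,595
Through Q2 2023: $40,608
Through Q3 2023: $66,347
Through Q4 2023: $67,288
Through Q1 2024: $89,731 ← exceeds threshold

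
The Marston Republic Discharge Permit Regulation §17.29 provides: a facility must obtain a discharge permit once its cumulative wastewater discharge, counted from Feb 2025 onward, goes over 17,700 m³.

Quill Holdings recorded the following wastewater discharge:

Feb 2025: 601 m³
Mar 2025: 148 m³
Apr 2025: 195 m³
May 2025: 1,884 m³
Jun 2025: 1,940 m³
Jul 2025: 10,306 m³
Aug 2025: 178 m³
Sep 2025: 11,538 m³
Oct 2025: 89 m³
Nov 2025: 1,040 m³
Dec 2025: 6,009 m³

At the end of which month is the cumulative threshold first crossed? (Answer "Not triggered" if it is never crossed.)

Sep 2025

Through Feb 2025: 601 m³
Through Mar 2025: 749 m³
Through Apr 2025: 944 m³
Through May 2025: 2,828 m³
Through Jun 2025: 4,768 m³
Through Jul 2025: 15,074 m³
Through Aug 2025: 15,252 m³
Through Sep 2025: 26,790 m³ ← exceeds threshold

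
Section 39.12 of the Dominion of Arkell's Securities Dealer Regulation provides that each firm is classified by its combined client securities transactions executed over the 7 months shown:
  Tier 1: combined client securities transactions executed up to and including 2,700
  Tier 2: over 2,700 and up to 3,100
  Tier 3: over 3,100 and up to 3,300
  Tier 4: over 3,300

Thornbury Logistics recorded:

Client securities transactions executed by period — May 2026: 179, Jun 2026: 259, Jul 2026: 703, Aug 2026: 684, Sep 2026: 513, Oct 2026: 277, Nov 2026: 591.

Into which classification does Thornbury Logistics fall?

Combined client securities transactions executed: 179 + 259 + 703 + 684 + 513 + 277 + 591 = 3,206.
3,100 < 3,206 ≤ 3,300, so Tier 3 applies.

Tier 3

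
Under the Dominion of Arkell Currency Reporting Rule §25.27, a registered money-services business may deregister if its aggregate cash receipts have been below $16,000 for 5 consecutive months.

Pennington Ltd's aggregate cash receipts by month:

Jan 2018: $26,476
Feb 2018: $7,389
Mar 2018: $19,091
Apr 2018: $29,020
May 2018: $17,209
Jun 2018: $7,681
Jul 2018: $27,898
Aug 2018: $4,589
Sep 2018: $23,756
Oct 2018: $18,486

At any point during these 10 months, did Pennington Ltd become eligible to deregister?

Months below $16,000: Feb 2018, Jun 2018, Aug 2018.
Longest run of consecutive months below the threshold: 1.
1 < 5, so Pennington Ltd never became eligible.

No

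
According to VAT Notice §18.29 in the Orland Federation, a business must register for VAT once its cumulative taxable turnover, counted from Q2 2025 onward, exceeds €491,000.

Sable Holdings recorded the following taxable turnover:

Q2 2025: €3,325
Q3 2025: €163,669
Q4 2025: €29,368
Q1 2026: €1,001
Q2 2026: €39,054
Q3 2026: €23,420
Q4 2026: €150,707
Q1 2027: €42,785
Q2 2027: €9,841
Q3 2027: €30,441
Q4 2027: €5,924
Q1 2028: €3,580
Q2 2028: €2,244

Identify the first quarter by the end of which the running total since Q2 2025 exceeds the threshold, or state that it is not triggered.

Q3 2027

Through Q2 2025: €3,325
Through Q3 2025: €166,994
Through Q4 2025: €196,362
Through Q1 2026: €197,363
Through Q2 2026: €236,417
Through Q3 2026: €259,837
Through Q4 2026: €410,544
Through Q1 2027: €453,329
Through Q2 2027: €463,170
Through Q3 2027: €493,611 ← exceeds threshold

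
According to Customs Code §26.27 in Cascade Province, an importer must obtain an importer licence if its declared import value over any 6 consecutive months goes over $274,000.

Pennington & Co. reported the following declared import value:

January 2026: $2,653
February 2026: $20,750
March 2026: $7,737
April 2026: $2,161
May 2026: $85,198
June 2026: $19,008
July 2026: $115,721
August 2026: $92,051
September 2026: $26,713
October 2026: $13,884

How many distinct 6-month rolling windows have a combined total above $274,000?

3

January 2026–June 2026: $2,653 + $20,750 + $7,737 + $2,161 + $85,198 + $19,008 = $137,507 (under)
February 2026–July 2026: $20,750 + $7,737 + $2,161 + $85,198 + $19,008 + $115,721 = $250,575 (under)
March 2026–August 2026: $7,737 + $2,161 + $85,198 + $19,008 + $115,721 + $92,051 = $321,876 (over)
April 2026–September 2026: $2,161 + $85,198 + $19,008 + $115,721 + $92,051 + $26,713 = $340,852 (over)
May 2026–October 2026: $85,198 + $19,008 + $115,721 + $92,051 + $26,713 + $13,884 = $352,575 (over)
3 windows exceed the threshold.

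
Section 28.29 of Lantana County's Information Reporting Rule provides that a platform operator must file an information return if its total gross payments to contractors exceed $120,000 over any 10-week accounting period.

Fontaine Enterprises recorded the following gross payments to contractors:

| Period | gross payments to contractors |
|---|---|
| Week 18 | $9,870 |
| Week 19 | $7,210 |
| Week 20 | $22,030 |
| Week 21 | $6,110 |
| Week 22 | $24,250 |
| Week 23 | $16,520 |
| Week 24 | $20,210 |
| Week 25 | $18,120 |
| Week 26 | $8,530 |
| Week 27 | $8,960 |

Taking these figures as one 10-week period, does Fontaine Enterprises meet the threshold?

Total gross payments to contractors: $9,870 + $7,210 + $22,030 + $6,110 + $24,250 + $16,520 + $20,210 + $18,120 + $8,530 + $8,960 = $141,810.
$141,810 > $120,000, so the threshold is exceeded.

Yes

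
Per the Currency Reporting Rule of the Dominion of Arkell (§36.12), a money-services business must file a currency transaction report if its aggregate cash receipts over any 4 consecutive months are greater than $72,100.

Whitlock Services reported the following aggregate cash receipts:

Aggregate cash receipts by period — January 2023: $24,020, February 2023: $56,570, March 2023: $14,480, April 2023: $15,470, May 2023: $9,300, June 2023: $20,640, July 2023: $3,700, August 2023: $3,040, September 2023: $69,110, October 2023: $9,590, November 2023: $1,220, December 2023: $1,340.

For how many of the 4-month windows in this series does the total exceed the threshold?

6

January 2023–April 2023: $24,020 + $56,570 + $14,480 + $15,470 = $110,540 (over)
February 2023–May 2023: $56,570 + $14,480 + $15,470 + $9,300 = $95,820 (over)
March 2023–June 2023: $14,480 + $15,470 + $9,300 + $20,640 = $59,890 (under)
April 2023–July 2023: $15,470 + $9,300 + $20,640 + $3,700 = $49,110 (under)
May 2023–August 2023: $9,300 + $20,640 + $3,700 + $3,040 = $36,680 (under)
June 2023–September 2023: $20,640 + $3,700 + $3,040 + $69,110 = $96,490 (over)
July 2023–October 2023: $3,700 + $3,040 + $69,110 + $9,590 = $85,440 (over)
August 2023–November 2023: $3,040 + $69,110 + $9,590 + $1,220 = $82,960 (over)
September 2023–December 2023: $69,110 + $9,590 + $1,220 + $1,340 = $81,260 (over)
6 windows exceed the threshold.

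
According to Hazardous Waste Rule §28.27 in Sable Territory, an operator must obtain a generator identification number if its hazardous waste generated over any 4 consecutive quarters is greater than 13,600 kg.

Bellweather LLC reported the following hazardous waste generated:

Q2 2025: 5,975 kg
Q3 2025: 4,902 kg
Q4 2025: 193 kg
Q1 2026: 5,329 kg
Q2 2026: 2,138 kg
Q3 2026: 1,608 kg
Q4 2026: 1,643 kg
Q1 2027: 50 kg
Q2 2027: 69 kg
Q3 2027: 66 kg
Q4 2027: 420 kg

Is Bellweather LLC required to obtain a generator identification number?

Yes

Q2 2025–Q1 2026: 5,975 kg + 4,902 kg + 193 kg + 5,329 kg = 16,399 kg (over)
Q3 2025–Q2 2026: 4,902 kg + 193 kg + 5,329 kg + 2,138 kg = 12,562 kg (under)
Q4 2025–Q3 2026: 193 kg + 5,329 kg + 2,138 kg + 1,608 kg = 9,268 kg (under)
Q1 2026–Q4 2026: 5,329 kg + 2,138 kg + 1,608 kg + 1,643 kg = 10,718 kg (under)
Q2 2026–Q1 2027: 2,138 kg + 1,608 kg + 1,643 kg + 50 kg = 5,439 kg (under)
Q3 2026–Q2 2027: 1,608 kg + 1,643 kg + 50 kg + 69 kg = 3,370 kg (under)
Q4 2026–Q3 2027: 1,643 kg + 50 kg + 69 kg + 66 kg = 1,828 kg (under)
Q1 2027–Q4 2027: 50 kg + 69 kg + 66 kg + 420 kg = 605 kg (under)
At least one window exceeds 13,600 kg.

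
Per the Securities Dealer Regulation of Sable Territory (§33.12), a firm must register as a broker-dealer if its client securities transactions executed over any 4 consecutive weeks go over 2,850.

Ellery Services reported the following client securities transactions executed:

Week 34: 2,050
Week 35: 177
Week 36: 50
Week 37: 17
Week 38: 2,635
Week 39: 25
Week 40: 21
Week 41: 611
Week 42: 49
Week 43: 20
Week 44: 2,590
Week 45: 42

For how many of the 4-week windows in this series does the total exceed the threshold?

3

Week 34–Week 37: 2,050 + 177 + 50 + 17 = 2,294 (under)
Week 35–Week 38: 177 + 50 + 17 + 2,635 = 2,879 (over)
Week 36–Week 39: 50 + 17 + 2,635 + 25 = 2,727 (under)
Week 37–Week 40: 17 + 2,635 + 25 + 21 = 2,698 (under)
Week 38–Week 41: 2,635 + 25 + 21 + 611 = 3,292 (over)
Week 39–Week 42: 25 + 21 + 611 + 49 = 706 (under)
Week 40–Week 43: 21 + 611 + 49 + 20 = 701 (under)
Week 41–Week 44: 611 + 49 + 20 + 2,590 = 3,270 (over)
Week 42–Week 45: 49 + 20 + 2,590 + 42 = 2,701 (under)
3 windows exceed the threshold.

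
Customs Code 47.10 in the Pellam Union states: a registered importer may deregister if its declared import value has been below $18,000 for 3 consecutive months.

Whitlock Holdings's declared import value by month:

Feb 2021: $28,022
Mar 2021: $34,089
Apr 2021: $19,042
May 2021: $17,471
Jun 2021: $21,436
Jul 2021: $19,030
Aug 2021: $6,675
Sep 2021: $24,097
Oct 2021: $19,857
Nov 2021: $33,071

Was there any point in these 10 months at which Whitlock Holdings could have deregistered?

No

Months below $18,000: May 2021, Aug 2021.
Longest run of consecutive months below the threshold: 1.
1 < 3, so Whitlock Holdings never became eligible.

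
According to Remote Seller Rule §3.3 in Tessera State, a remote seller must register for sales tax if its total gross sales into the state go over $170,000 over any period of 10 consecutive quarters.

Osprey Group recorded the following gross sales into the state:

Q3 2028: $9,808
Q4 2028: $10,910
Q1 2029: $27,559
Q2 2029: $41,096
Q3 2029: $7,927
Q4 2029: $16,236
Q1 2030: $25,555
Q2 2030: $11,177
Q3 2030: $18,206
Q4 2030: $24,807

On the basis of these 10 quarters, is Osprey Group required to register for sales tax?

Yes

Total gross sales into the state: $9,808 + $10,910 + $27,559 + $41,096 + $7,927 + $16,236 + $25,555 + $11,177 + $18,206 + $24,807 = $193,281.
$193,281 > $170,000, so the threshold is exceeded.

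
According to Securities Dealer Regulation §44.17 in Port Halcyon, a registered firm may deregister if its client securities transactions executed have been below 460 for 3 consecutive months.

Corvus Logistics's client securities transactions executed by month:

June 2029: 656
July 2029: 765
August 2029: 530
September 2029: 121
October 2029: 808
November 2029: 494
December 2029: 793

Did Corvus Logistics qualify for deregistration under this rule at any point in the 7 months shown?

Months below 460: September 2029.
Longest run of consecutive months below the threshold: 1.
1 < 3, so Corvus Logistics never became eligible.

No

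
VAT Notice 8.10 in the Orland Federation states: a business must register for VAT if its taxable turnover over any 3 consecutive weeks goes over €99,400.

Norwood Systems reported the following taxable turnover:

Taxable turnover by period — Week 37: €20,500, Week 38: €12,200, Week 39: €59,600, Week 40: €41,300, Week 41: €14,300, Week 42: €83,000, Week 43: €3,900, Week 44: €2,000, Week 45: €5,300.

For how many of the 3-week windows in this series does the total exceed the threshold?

Week 37–Week 39: €20,500 + €12,200 + €59,600 = €92,300 (under)
Week 38–Week 40: €12,200 + €59,600 + €41,300 = €113,100 (over)
Week 39–Week 41: €59,600 + €41,300 + €14,300 = €115,200 (over)
Week 40–Week 42: €41,300 + €14,300 + €83,000 = €138,600 (over)
Week 41–Week 43: €14,300 + €83,000 + €3,900 = €101,200 (over)
Week 42–Week 44: €83,000 + €3,900 + €2,000 = €88,900 (under)
Week 43–Week 45: €3,900 + €2,000 + €5,300 = €11,200 (under)
4 windows exceed the threshold.

4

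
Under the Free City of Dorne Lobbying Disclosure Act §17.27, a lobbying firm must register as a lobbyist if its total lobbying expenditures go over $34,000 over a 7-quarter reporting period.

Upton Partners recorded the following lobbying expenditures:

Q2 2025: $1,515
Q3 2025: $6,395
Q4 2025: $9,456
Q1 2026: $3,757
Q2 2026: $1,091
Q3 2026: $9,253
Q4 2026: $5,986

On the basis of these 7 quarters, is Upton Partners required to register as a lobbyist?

Total lobbying expenditures: $1,515 + $6,395 + $9,456 + $3,757 + $1,091 + $9,253 + $5,986 = $37,453.
$37,453 > $34,000, so the threshold is exceeded.

Yes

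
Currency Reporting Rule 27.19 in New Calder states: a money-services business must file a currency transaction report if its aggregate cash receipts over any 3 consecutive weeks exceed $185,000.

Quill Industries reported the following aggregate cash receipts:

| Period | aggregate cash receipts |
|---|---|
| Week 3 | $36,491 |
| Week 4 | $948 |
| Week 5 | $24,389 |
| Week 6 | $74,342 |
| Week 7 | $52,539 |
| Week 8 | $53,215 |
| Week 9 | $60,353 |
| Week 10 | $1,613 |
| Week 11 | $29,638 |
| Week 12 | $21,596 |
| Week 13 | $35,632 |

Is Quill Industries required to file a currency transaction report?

Week 3–Week 5: $36,491 + $948 + $24,389 = $61,828 (under)
Week 4–Week 6: $948 + $24,389 + $74,342 = $99,679 (under)
Week 5–Week 7: $24,389 + $74,342 + $52,539 = $151,270 (under)
Week 6–Week 8: $74,342 + $52,539 + $53,215 = $180,096 (under)
Week 7–Week 9: $52,539 + $53,215 + $60,353 = $166,107 (under)
Week 8–Week 10: $53,215 + $60,353 + $1,613 = $115,181 (under)
Week 9–Week 11: $60,353 + $1,613 + $29,638 = $91,604 (under)
Week 10–Week 12: $1,613 + $29,638 + $21,596 = $52,847 (under)
Week 11–Week 13: $29,638 + $21,596 + $35,632 = $86,866 (under)
No window exceeds $185,000.

No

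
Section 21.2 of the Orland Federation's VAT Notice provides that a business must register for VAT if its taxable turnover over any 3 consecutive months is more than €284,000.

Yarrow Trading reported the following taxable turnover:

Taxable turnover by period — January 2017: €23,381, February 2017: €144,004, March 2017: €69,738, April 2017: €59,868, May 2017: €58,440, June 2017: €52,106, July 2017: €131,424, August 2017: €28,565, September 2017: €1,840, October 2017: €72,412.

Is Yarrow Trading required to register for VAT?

January 2017–March 2017: €23,381 + €144,004 + €69,738 = €237,123 (under)
February 2017–April 2017: €144,004 + €69,738 + €59,868 = €273,610 (under)
March 2017–May 2017: €69,738 + €59,868 + €58,440 = €188,046 (under)
April 2017–June 2017: €59,868 + €58,440 + €52,106 = €170,414 (under)
May 2017–July 2017: €58,440 + €52,106 + €131,424 = €241,970 (under)
June 2017–August 2017: €52,106 + €131,424 + €28,565 = €212,095 (under)
July 2017–September 2017: €131,424 + €28,565 + €1,840 = €161,829 (under)
August 2017–October 2017: €28,565 + €1,840 + €72,412 = €102,817 (under)
No window exceeds €284,000.

No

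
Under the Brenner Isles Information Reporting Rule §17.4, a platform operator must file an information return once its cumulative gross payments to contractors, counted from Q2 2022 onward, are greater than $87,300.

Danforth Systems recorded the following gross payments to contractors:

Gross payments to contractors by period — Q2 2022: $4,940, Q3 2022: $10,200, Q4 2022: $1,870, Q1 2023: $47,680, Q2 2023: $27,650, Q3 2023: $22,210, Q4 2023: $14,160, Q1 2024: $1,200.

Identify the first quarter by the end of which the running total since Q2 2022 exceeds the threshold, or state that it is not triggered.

Q2 2023

Through Q2 2022: $4,940
Through Q3 2022: $15,140
Through Q4 2022: $17,010
Through Q1 2023: $64,690
Through Q2 2023: $92,340 ← exceeds threshold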